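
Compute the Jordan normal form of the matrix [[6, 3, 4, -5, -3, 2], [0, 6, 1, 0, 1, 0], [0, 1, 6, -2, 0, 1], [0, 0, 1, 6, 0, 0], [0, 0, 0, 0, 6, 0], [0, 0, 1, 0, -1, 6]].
J = [[6, 1, 0, 0, 0, 0], [0, 6, 1, 0, 0, 0], [0, 0, 6, 0, 0, 0], [0, 0, 0, 6, 1, 0], [0, 0, 0, 0, 6, 1], [0, 0, 0, 0, 0, 6]]

The characteristic polynomial is det(xI - A) = (x - 6)^6, so the eigenvalues are 6 (algebraic multiplicity 6).

For λ = 6: rank(A - 6I) = 4, rank((A - 6I)^2) = 2, rank((A - 6I)^3) = 0. The eigenspace has dimension 6 - 4 = 2, so there are 2 Jordan blocks; the rank sequence gives block sizes [3, 3].

Assembling the blocks gives the Jordan form J above.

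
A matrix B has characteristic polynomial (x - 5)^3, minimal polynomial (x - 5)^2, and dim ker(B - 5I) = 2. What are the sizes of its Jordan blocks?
Jordan blocks: (5, 2), (5, 1)

λ = 5: algebraic multiplicity 3 (exponent in χ_B), largest block size 2 (exponent in m_B), 2 blocks (geometric multiplicity). These force block sizes [2, 1].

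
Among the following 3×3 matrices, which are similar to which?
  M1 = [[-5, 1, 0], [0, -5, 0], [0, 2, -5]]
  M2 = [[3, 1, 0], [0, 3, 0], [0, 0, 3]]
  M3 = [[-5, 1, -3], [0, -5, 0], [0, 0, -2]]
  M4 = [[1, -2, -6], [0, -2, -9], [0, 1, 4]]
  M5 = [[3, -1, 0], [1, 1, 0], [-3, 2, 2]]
5 classes: {M1}, {M2}, {M3}, {M4}, {M5}

Characteristic polynomials: χ_{M1} = (x + 5)^3, χ_{M2} = (x - 3)^3, χ_{M3} = (x + 2)(x + 5)^2, χ_{M4} = (x - 1)^3, χ_{M5} = (x - 2)^3.

{M1}: invariant factors x + 5, (x + 5)^2.

{M2}: invariant factors x - 3, (x - 3)^2.

{M3}: invariant factors (x + 2)(x + 5)^2.

{M4}: invariant factors x - 1, (x - 1)^2.

{M5}: invariant factors (x - 2)^3.

Matrices are similar if and only if their invariant-factor lists agree; the partition into similarity classes is {M1}, {M2}, {M3}, {M4}, {M5}.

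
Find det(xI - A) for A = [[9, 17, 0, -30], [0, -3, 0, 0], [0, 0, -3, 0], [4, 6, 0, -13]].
xI - A = [[x - 9, -17, 0, 30], [0, x + 3, 0, 0], [0, 0, x + 3, 0], [-4, -6, 0, x + 13]].

Expanding det(xI - A) along the first row:
det(xI - A) = + (x - 9)·det([[x + 3, 0, 0], [0, x + 3, 0], [-6, 0, x + 13]]) - (-17)·det([[0, 0, 0], [0, x + 3, 0], [-4, 0, x + 13]]) + (0)·det([[0, x + 3, 0], [0, 0, 0], [-4, -6, x + 13]]) - (30)·det([[0, x + 3, 0], [0, 0, x + 3], [-4, -6, 0]]).

Evaluating gives χ_A(x) = x^4 + 10x^3 + 36x^2 + 54x + 27 = (x + 1)(x + 3)^3.

χ_A(x) = (x + 1)(x + 3)^3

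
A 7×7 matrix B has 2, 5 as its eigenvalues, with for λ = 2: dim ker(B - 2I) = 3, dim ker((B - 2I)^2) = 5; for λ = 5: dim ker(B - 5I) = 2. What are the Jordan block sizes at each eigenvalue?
Jordan blocks: (2, 2), (2, 2), (2, 1), (5, 1), (5, 1)

λ = 2: successive nullity increments [3, 2] count blocks of size ≥ k; block sizes are [2, 2, 1].
λ = 5: successive nullity increments [2] count blocks of size ≥ k; block sizes are [1, 1].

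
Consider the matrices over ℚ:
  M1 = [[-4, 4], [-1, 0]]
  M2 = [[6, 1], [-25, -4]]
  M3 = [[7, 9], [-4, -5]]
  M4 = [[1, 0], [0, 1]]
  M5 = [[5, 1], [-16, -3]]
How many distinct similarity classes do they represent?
3 classes: {M1}, {M2, M3, M5}, {M4}

Characteristic polynomials: χ_{M1} = (x + 2)^2, χ_{M2} = (x - 1)^2, χ_{M3} = (x - 1)^2, χ_{M4} = (x - 1)^2, χ_{M5} = (x - 1)^2.

{M1}: invariant factors (x + 2)^2.

{M2, M3, M5}: invariant factors (x - 1)^2.

{M4}: invariant factors x - 1, x - 1.

Matrices are similar if and only if their invariant-factor lists agree; the partition into similarity classes is {M1}, {M2, M3, M5}, {M4}.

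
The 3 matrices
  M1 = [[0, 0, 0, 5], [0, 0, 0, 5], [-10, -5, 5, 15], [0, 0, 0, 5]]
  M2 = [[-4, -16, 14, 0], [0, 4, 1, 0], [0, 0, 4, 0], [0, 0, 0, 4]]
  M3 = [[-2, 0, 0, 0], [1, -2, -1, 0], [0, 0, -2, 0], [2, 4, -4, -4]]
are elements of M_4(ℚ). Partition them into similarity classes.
3 classes: {M1}, {M2}, {M3}

Characteristic polynomials: χ_{M1} = x^2(x - 5)^2, χ_{M2} = (x - 4)^3(x + 4), χ_{M3} = (x + 2)^3(x + 4).

{M1}: invariant factors x(x - 5), x(x - 5).

{M2}: invariant factors x - 4, (x - 4)^2(x + 4).

{M3}: invariant factors x + 2, (x + 2)^2(x + 4).

Matrices are similar if and only if their invariant-factor lists agree; the partition into similarity classes is {M1}, {M2}, {M3}.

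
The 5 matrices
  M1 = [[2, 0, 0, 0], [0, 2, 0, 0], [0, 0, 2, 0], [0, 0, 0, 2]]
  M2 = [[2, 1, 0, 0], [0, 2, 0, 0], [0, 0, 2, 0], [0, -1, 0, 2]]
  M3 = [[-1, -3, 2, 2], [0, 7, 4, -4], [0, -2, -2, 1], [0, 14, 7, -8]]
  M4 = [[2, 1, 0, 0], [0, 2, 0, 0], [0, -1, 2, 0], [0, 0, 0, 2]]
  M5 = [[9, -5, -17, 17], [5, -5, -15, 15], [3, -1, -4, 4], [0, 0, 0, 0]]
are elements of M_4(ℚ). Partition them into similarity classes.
4 classes: {M1}, {M2, M4}, {M3}, {M5}

Characteristic polynomials: χ_{M1} = (x - 2)^4, χ_{M2} = (x - 2)^4, χ_{M3} = (x + 1)^4, χ_{M4} = (x - 2)^4, χ_{M5} = x^4.

{M1}: invariant factors x - 2, x - 2, x - 2, x - 2.

{M2, M4}: invariant factors x - 2, x - 2, (x - 2)^2.

{M3}: invariant factors (x + 1)^2, (x + 1)^2.

{M5}: invariant factors x, x^3.

Matrices are similar if and only if their invariant-factor lists agree; the partition into similarity classes is {M1}, {M2, M4}, {M3}, {M5}.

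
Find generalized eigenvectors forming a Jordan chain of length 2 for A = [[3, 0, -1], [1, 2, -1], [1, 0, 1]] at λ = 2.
We seek v_1 ∈ ker((A - 2I)^2) \ ker(A - 2I), then set v_{i+1} = (A - 2I) v_i.

One such chain is v_1 = [[0, 1, -1]]^T, v_2 = [[1, 1, 1]]^T. Check: (A - 2I) v_2 = [[0, 0, 0]]^T = 0.

v_1 = [[0, 1, -1]]^T, v_2 = [[1, 1, 1]]^T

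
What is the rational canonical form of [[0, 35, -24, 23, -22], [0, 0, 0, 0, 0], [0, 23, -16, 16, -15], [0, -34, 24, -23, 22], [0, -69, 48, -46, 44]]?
The invariant factors of A (the non-unit diagonal entries of the Smith normal form of xI - A over ℚ[x]) are x, x^3(x - 5), each dividing the next. The characteristic polynomial is their product, x^4(x - 5).

The rational canonical form is the block-diagonal matrix of companion matrices C(f_i):
R = [[0, 0, 0, 0, 0], [0, 0, 0, 0, 0], [0, 1, 0, 0, 0], [0, 0, 1, 0, 0], [0, 0, 0, 1, 5]].

R = [[0, 0, 0, 0, 0], [0, 0, 0, 0, 0], [0, 1, 0, 0, 0], [0, 0, 1, 0, 0], [0, 0, 0, 1, 5]]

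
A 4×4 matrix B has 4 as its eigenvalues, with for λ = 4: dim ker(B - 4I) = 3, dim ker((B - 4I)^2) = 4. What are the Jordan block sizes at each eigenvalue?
λ = 4: successive nullity increments [3, 1] count blocks of size ≥ k; block sizes are [2, 1, 1].

Jordan blocks: (4, 2), (4, 1), (4, 1)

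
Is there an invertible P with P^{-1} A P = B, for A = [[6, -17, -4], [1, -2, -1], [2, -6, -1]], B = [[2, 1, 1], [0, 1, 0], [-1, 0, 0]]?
Two matrices over a field are similar if and only if they have the same invariant factors.

Both A and B have characteristic polynomial (x - 1)^3 and minimal polynomial (x - 1)^3. Computing further, both have invariant factors (x - 1)^3. Hence A and B are similar.

Yes.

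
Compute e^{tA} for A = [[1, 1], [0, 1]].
A has Jordan form J = [[1, 1], [0, 1]] with A = PJP^{-1}, so e^{tA} = P e^{tJ} P^{-1}.

For a Jordan block J_k(λ), e^{tJ_k(λ)} = e^{λt} · (I + tN + t^2 N^2/2! + ... + t^{k-1} N^{k-1}/(k-1)!) where N is the nilpotent superdiagonal part.

Assembling the blocks and conjugating back gives the entries of e^{tA} as shown above.

e^{tA} = [[e^{t}, t*e^{t}], [0, e^{t}]]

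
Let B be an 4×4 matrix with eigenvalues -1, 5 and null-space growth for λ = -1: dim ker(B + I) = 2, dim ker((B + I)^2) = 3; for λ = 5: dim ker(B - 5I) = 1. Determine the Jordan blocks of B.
Jordan blocks: (-1, 2), (-1, 1), (5, 1)

λ = -1: successive nullity increments [2, 1] count blocks of size ≥ k; block sizes are [2, 1].
λ = 5: successive nullity increments [1] count blocks of size ≥ k; block sizes are [1].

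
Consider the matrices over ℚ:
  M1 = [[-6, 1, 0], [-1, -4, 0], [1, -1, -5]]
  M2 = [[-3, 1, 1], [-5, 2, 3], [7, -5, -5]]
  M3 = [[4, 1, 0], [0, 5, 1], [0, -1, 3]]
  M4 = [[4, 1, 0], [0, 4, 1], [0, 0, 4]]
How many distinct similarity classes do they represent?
Characteristic polynomials: χ_{M1} = (x + 5)^3, χ_{M2} = (x + 2)^3, χ_{M3} = (x - 4)^3, χ_{M4} = (x - 4)^3.

{M1}: invariant factors x + 5, (x + 5)^2.

{M2}: invariant factors (x + 2)^3.

{M3, M4}: invariant factors (x - 4)^3.

Matrices are similar if and only if their invariant-factor lists agree; the partition into similarity classes is {M1}, {M2}, {M3, M4}.

3 classes: {M1}, {M2}, {M3, M4}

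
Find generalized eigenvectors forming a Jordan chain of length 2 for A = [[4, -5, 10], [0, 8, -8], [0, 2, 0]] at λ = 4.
v_1 = [[-4, 3, 1]]^T, v_2 = [[-5, 4, 2]]^T

We seek v_1 ∈ ker((A - 4I)^2) \ ker(A - 4I), then set v_{i+1} = (A - 4I) v_i.

One such chain is v_1 = [[-4, 3, 1]]^T, v_2 = [[-5, 4, 2]]^T. Check: (A - 4I) v_2 = [[0, 0, 0]]^T = 0.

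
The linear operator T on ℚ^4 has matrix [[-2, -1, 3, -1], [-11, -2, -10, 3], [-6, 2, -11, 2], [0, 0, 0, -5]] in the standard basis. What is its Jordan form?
J = [[-5, 1, 0, 0], [0, -5, 1, 0], [0, 0, -5, 0], [0, 0, 0, -5]]

The characteristic polynomial is det(xI - A) = (x + 5)^4, so the eigenvalues are -5 (algebraic multiplicity 4).

For λ = -5: rank(A + 5I) = 2, rank((A + 5I)^2) = 1, rank((A + 5I)^3) = 0. The eigenspace has dimension 4 - 2 = 2, so there are 2 Jordan blocks; the rank sequence gives block sizes [3, 1].

Assembling the blocks gives the Jordan form J above.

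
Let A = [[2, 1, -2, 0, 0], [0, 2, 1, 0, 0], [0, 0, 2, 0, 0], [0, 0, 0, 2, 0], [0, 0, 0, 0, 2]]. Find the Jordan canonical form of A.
J = [[2, 1, 0, 0, 0], [0, 2, 1, 0, 0], [0, 0, 2, 0, 0], [0, 0, 0, 2, 0], [0, 0, 0, 0, 2]]

The characteristic polynomial is det(xI - A) = (x - 2)^5, so the eigenvalues are 2 (algebraic multiplicity 5).

For λ = 2: rank(A - 2I) = 2, rank((A - 2I)^2) = 1, rank((A - 2I)^3) = 0. The eigenspace has dimension 5 - 2 = 3, so there are 3 Jordan blocks; the rank sequence gives block sizes [3, 1, 1].

Assembling the blocks gives the Jordan form J above.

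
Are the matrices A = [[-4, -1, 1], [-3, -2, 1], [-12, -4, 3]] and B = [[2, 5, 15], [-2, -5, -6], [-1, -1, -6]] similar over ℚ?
No.

trace(A) = -3 but trace(B) = -9. The trace is a similarity invariant, so A and B are not similar.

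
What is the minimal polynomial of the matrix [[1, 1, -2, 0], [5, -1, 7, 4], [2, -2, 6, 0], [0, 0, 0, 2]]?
m_A(x) = (x - 2)^3

The characteristic polynomial factors as (x - 2)^4. The minimal polynomial is ∏(x - λ)^{k_λ} where k_λ is the size of the largest Jordan block at λ.

For λ = 2: rank(A - 2I) = 2, and the largest Jordan block has size 3 (the smallest k with rank((A - 2I)^k) = rank((A - 2I)^(k+1))).

So m_A(x) = (x - 2)^3.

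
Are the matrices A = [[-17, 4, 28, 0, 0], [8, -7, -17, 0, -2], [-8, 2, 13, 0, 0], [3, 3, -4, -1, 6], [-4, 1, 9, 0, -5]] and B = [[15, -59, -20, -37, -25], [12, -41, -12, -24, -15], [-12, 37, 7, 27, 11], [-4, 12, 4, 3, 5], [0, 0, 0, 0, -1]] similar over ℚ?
No.

Both have characteristic polynomial (x + 1)^2(x + 5)^3, but the minimal polynomial of A is (x + 1)^2(x + 5)^3 while the minimal polynomial of B is (x + 1)^2(x + 5)^2. The minimal polynomial is a similarity invariant, so A and B are not similar.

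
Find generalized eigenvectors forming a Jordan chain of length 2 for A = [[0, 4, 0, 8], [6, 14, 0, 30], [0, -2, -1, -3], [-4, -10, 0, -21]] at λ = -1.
v_1 = [[0, -2, 0, 1]]^T, v_2 = [[0, 0, 1, 0]]^T

We seek v_1 ∈ ker((A + I)^2) \ ker(A + I), then set v_{i+1} = (A + I) v_i.

One such chain is v_1 = [[0, -2, 0, 1]]^T, v_2 = [[0, 0, 1, 0]]^T. Check: (A + I) v_2 = [[0, 0, 0, 0]]^T = 0.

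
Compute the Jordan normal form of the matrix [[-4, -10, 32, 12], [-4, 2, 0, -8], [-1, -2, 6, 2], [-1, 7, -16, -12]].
The characteristic polynomial is det(xI - A) = (x + 2)^4, so the eigenvalues are -2 (algebraic multiplicity 4).

For λ = -2: rank(A + 2I) = 2, rank((A + 2I)^2) = 0. The eigenspace has dimension 4 - 2 = 2, so there are 2 Jordan blocks; the rank sequence gives block sizes [2, 2].

Assembling the blocks gives the Jordan form J above.

J = [[-2, 1, 0, 0], [0, -2, 0, 0], [0, 0, -2, 1], [0, 0, 0, -2]]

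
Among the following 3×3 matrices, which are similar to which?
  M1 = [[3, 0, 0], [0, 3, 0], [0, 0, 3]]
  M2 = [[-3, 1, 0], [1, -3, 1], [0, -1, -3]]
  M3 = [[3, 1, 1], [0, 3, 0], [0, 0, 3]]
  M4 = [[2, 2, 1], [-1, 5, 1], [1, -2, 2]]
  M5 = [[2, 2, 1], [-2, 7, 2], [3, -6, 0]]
3 classes: {M1}, {M2}, {M3, M4, M5}

Characteristic polynomials: χ_{M1} = (x - 3)^3, χ_{M2} = (x + 3)^3, χ_{M3} = (x - 3)^3, χ_{M4} = (x - 3)^3, χ_{M5} = (x - 3)^3.

{M1}: invariant factors x - 3, x - 3, x - 3.

{M2}: invariant factors (x + 3)^3.

{M3, M4, M5}: invariant factors x - 3, (x - 3)^2.

Matrices are similar if and only if their invariant-factor lists agree; the partition into similarity classes is {M1}, {M2}, {M3, M4, M5}.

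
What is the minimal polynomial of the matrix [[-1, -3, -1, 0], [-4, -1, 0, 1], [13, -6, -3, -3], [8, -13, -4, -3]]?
m_A(x) = (x + 2)^2

The characteristic polynomial factors as (x + 2)^4. The minimal polynomial is ∏(x - λ)^{k_λ} where k_λ is the size of the largest Jordan block at λ.

For λ = -2: rank(A + 2I) = 2, and the largest Jordan block has size 2 (the smallest k with rank((A + 2I)^k) = rank((A + 2I)^(k+1))).

So m_A(x) = (x + 2)^2.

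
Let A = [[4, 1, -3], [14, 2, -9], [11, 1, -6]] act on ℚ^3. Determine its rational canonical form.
The invariant factors of A (the non-unit diagonal entries of the Smith normal form of xI - A over ℚ[x]) are x^3 + 3, each dividing the next. The characteristic polynomial is their product, x^3 + 3.

The rational canonical form is the block-diagonal matrix of companion matrices C(f_i):
R = [[0, 0, -3], [1, 0, 0], [0, 1, 0]].

Note the characteristic polynomial does not split into linear factors over ℚ, so A has no Jordan form over ℚ; the rational canonical form exists over any field.

R = [[0, 0, -3], [1, 0, 0], [0, 1, 0]]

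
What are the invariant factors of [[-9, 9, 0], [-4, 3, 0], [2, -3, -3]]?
The Jordan structure of A has elementary divisors (x + 3)^2, (x + 3). Arranging the block sizes at each eigenvalue in decreasing order and taking row products gives the invariant factors.

Invariant factors (smallest first, each dividing the next): x + 3, (x + 3)^2.

Check: the last factor (x + 3)^2 is the minimal polynomial, and the product (x + 3)^3 is the characteristic polynomial.

x + 3, (x + 3)^2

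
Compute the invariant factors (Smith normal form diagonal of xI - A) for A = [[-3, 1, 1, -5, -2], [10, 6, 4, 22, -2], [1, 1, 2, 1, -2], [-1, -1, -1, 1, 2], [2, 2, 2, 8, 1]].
(x - 5)(x - 2)^3(x + 4)

The Jordan structure of A has elementary divisors (x + 4), (x - 2)^3, (x - 5). Arranging the block sizes at each eigenvalue in decreasing order and taking row products gives the invariant factors.

Invariant factors (smallest first, each dividing the next): (x - 5)(x - 2)^3(x + 4).

Check: the last factor (x - 5)(x - 2)^3(x + 4) is the minimal polynomial, and the product (x - 5)(x - 2)^3(x + 4) is the characteristic polynomial.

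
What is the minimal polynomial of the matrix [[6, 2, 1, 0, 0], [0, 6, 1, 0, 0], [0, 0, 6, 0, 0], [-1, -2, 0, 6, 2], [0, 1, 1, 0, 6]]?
m_A(x) = (x - 6)^3

The characteristic polynomial factors as (x - 6)^5. The minimal polynomial is ∏(x - λ)^{k_λ} where k_λ is the size of the largest Jordan block at λ.

For λ = 6: rank(A - 6I) = 3, and the largest Jordan block has size 3 (the smallest k with rank((A - 6I)^k) = rank((A - 6I)^(k+1))).

So m_A(x) = (x - 6)^3.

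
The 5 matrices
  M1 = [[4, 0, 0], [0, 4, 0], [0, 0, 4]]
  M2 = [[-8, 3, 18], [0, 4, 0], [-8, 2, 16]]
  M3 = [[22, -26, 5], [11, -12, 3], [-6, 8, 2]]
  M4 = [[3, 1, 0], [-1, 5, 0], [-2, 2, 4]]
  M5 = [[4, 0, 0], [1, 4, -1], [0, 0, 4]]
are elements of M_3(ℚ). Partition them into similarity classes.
Characteristic polynomials: χ_{M1} = (x - 4)^3, χ_{M2} = (x - 4)^3, χ_{M3} = (x - 4)^3, χ_{M4} = (x - 4)^3, χ_{M5} = (x - 4)^3.

{M1}: invariant factors x - 4, x - 4, x - 4.

{M2, M4, M5}: invariant factors x - 4, (x - 4)^2.

{M3}: invariant factors (x - 4)^3.

Matrices are similar if and only if their invariant-factor lists agree; the partition into similarity classes is {M1}, {M2, M4, M5}, {M3}.

3 classes: {M1}, {M2, M4, M5}, {M3}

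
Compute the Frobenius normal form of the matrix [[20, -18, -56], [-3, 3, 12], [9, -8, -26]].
R = [[0, 0, -12], [1, 0, -8], [0, 1, -3]]

The invariant factors of A (the non-unit diagonal entries of the Smith normal form of xI - A over ℚ[x]) are (x + 2)(x^2 + x + 6), each dividing the next. The characteristic polynomial is their product, (x + 2)(x^2 + x + 6).

The rational canonical form is the block-diagonal matrix of companion matrices C(f_i):
R = [[0, 0, -12], [1, 0, -8], [0, 1, -3]].

Note the characteristic polynomial does not split into linear factors over ℚ, so A has no Jordan form over ℚ; the rational canonical form exists over any field.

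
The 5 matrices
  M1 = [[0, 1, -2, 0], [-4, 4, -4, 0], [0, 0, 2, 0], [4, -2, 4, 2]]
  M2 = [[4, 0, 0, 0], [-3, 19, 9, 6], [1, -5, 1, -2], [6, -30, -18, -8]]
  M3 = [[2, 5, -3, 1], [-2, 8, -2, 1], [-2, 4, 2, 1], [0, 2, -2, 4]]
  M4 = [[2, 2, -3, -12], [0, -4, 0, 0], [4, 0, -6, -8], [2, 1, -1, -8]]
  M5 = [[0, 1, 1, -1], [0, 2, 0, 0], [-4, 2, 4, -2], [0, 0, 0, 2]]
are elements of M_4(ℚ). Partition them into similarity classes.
Characteristic polynomials: χ_{M1} = (x - 2)^4, χ_{M2} = (x - 4)^4, χ_{M3} = (x - 4)^4, χ_{M4} = (x + 4)^4, χ_{M5} = (x - 2)^4.

{M1, M5}: invariant factors x - 2, x - 2, (x - 2)^2.

{M2}: invariant factors x - 4, x - 4, (x - 4)^2.

{M3}: invariant factors (x - 4)^2, (x - 4)^2.

{M4}: invariant factors (x + 4)^2, (x + 4)^2.

Matrices are similar if and only if their invariant-factor lists agree; the partition into similarity classes is {M1, M5}, {M2}, {M3}, {M4}.

4 classes: {M1, M5}, {M2}, {M3}, {M4}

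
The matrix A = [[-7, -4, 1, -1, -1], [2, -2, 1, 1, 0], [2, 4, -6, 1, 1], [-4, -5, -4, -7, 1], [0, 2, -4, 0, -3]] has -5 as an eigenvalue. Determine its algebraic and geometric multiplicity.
algebraic multiplicity 5, geometric multiplicity 3

The characteristic polynomial is (x + 5)^5, so the factor x + 5 appears with exponent 5: the algebraic multiplicity is 5.

rank(A + 5I) = 2, so the eigenspace has dimension 5 - 2 = 3: the geometric multiplicity is 3.

Since 3 < 5, A is not diagonalizable.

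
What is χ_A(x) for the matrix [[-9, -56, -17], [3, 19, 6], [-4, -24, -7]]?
χ_A(x) = (x - 1)^3

xI - A = [[x + 9, 56, 17], [-3, x - 19, -6], [4, 24, x + 7]].

Expanding det(xI - A) along the first row:
det(xI - A) = + (x + 9)·det([[x - 19, -6], [24, x + 7]]) - (56)·det([[-3, -6], [4, x + 7]]) + (17)·det([[-3, x - 19], [4, 24]]).

Evaluating gives χ_A(x) = x^3 - 3x^2 + 3x - 1 = (x - 1)^3.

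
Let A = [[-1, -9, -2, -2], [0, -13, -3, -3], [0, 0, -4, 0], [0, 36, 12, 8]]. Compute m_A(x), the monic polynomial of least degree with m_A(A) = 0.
The characteristic polynomial factors as (x + 1)^2(x + 4)^2. The minimal polynomial is ∏(x - λ)^{k_λ} where k_λ is the size of the largest Jordan block at λ.

For λ = -4: rank(A + 4I) = 2, and the largest Jordan block has size 1 (the smallest k with rank((A + 4I)^k) = rank((A + 4I)^(k+1))).
For λ = -1: rank(A + I) = 3, and the largest Jordan block has size 2 (the smallest k with rank((A + I)^k) = rank((A + I)^(k+1))).

So m_A(x) = (x + 1)^2(x + 4).

m_A(x) = (x + 1)^2(x + 4)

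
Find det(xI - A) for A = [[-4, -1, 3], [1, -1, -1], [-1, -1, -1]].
χ_A(x) = (x + 2)^3

xI - A = [[x + 4, 1, -3], [-1, x + 1, 1], [1, 1, x + 1]].

Expanding det(xI - A) along the first row:
det(xI - A) = + (x + 4)·det([[x + 1, 1], [1, x + 1]]) - (1)·det([[-1, 1], [1, x + 1]]) + (-3)·det([[-1, x + 1], [1, 1]]).

Evaluating gives χ_A(x) = x^3 + 6x^2 + 12x + 8 = (x + 2)^3.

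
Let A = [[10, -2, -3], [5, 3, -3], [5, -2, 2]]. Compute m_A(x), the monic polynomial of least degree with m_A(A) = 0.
The characteristic polynomial factors as (x - 5)^3. The minimal polynomial is ∏(x - λ)^{k_λ} where k_λ is the size of the largest Jordan block at λ.

For λ = 5: rank(A - 5I) = 1, and the largest Jordan block has size 2 (the smallest k with rank((A - 5I)^k) = rank((A - 5I)^(k+1))).

So m_A(x) = (x - 5)^2.

m_A(x) = (x - 5)^2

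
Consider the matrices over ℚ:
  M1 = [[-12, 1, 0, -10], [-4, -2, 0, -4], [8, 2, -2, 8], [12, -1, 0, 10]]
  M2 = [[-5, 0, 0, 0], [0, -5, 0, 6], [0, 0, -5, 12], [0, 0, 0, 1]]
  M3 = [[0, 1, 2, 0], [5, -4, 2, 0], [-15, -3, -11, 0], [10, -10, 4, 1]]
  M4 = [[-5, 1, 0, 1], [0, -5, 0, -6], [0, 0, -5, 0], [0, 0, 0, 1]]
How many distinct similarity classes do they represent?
Characteristic polynomials: χ_{M1} = x(x + 2)^3, χ_{M2} = (x - 1)(x + 5)^3, χ_{M3} = (x - 1)(x + 5)^3, χ_{M4} = (x - 1)(x + 5)^3.

{M1}: invariant factors x + 2, x(x + 2)^2.

{M2}: invariant factors x + 5, x + 5, (x - 1)(x + 5).

{M3, M4}: invariant factors x + 5, (x - 1)(x + 5)^2.

Matrices are similar if and only if their invariant-factor lists agree; the partition into similarity classes is {M1}, {M2}, {M3, M4}.

3 classes: {M1}, {M2}, {M3, M4}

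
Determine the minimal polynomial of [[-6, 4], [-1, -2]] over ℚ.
m_A(x) = (x + 4)^2

The characteristic polynomial factors as (x + 4)^2. The minimal polynomial is ∏(x - λ)^{k_λ} where k_λ is the size of the largest Jordan block at λ.

For λ = -4: rank(A + 4I) = 1, and the largest Jordan block has size 2 (the smallest k with rank((A + 4I)^k) = rank((A + 4I)^(k+1))).

So m_A(x) = (x + 4)^2.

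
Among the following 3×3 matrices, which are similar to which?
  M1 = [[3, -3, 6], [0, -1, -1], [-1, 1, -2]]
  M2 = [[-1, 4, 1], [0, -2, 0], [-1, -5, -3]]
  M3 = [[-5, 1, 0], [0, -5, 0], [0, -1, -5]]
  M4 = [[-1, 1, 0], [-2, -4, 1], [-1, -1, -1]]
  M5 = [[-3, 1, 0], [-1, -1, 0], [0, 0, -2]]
Characteristic polynomials: χ_{M1} = x^3, χ_{M2} = (x + 2)^3, χ_{M3} = (x + 5)^3, χ_{M4} = (x + 2)^3, χ_{M5} = (x + 2)^3.

{M1}: invariant factors x^3.

{M2, M4}: invariant factors (x + 2)^3.

{M3}: invariant factors x + 5, (x + 5)^2.

{M5}: invariant factors x + 2, (x + 2)^2.

Matrices are similar if and only if their invariant-factor lists agree; the partition into similarity classes is {M1}, {M2, M4}, {M3}, {M5}.

4 classes: {M1}, {M2, M4}, {M3}, {M5}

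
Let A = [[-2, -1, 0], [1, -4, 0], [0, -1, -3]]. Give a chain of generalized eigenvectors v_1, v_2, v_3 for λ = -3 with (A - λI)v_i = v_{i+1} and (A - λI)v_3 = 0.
v_1 = [[1, 0, 1]]^T, v_2 = [[1, 1, 0]]^T, v_3 = [[0, 0, -1]]^T

We seek v_1 ∈ ker((A + 3I)^3) \ ker((A + 3I)^2), then set v_{i+1} = (A + 3I) v_i.

One such chain is v_1 = [[1, 0, 1]]^T, v_2 = [[1, 1, 0]]^T, v_3 = [[0, 0, -1]]^T. Check: (A + 3I) v_3 = [[0, 0, 0]]^T = 0.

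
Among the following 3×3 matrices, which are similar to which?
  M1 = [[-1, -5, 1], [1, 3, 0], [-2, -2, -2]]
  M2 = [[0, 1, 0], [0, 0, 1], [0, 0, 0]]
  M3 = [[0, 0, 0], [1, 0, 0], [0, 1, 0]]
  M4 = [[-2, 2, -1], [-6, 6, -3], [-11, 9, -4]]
Characteristic polynomials: χ_{M1} = x^3, χ_{M2} = x^3, χ_{M3} = x^3, χ_{M4} = x^3.

{M1, M2, M3, M4}: invariant factors x^3.

Matrices are similar if and only if their invariant-factor lists agree; the partition into similarity classes is {M1, M2, M3, M4}.

1 class: {M1, M2, M3, M4}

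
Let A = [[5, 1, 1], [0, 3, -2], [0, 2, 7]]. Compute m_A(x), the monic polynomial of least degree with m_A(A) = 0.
m_A(x) = (x - 5)^2

The characteristic polynomial factors as (x - 5)^3. The minimal polynomial is ∏(x - λ)^{k_λ} where k_λ is the size of the largest Jordan block at λ.

For λ = 5: rank(A - 5I) = 1, and the largest Jordan block has size 2 (the smallest k with rank((A - 5I)^k) = rank((A - 5I)^(k+1))).

So m_A(x) = (x - 5)^2.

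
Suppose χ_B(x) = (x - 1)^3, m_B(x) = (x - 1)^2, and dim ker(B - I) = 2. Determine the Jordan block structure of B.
λ = 1: algebraic multiplicity 3 (exponent in χ_B), largest block size 2 (exponent in m_B), 2 blocks (geometric multiplicity). These force block sizes [2, 1].

Jordan blocks: (1, 2), (1, 1)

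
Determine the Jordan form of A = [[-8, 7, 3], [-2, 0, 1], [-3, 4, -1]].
The characteristic polynomial is det(xI - A) = (x + 3)^3, so the eigenvalues are -3 (algebraic multiplicity 3).

For λ = -3: rank(A + 3I) = 2, rank((A + 3I)^2) = 1, rank((A + 3I)^3) = 0. The eigenspace has dimension 3 - 2 = 1, so there is 1 Jordan block; the rank sequence gives block sizes [3].

Assembling the blocks gives the Jordan form J above.

J = [[-3, 1, 0], [0, -3, 1], [0, 0, -3]]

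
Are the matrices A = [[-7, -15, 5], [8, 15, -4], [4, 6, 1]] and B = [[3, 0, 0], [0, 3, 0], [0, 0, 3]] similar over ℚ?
Both have characteristic polynomial (x - 3)^3, but the minimal polynomial of A is (x - 3)^2 while the minimal polynomial of B is x - 3. The minimal polynomial is a similarity invariant, so A and B are not similar.

No.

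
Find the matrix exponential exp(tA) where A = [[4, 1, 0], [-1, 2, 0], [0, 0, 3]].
A has Jordan form J = [[3, 1, 0], [0, 3, 0], [0, 0, 3]] with A = PJP^{-1}, so e^{tA} = P e^{tJ} P^{-1}.

For a Jordan block J_k(λ), e^{tJ_k(λ)} = e^{λt} · (I + tN + t^2 N^2/2! + ... + t^{k-1} N^{k-1}/(k-1)!) where N is the nilpotent superdiagonal part.

Assembling the blocks and conjugating back gives the entries of e^{tA} as shown above.

e^{tA} = [[(t + 1)*e^{3*t}, t*e^{3*t}, 0], [-t*e^{3*t}, (1 - t)*e^{3*t}, 0], [0, 0, e^{3*t}]]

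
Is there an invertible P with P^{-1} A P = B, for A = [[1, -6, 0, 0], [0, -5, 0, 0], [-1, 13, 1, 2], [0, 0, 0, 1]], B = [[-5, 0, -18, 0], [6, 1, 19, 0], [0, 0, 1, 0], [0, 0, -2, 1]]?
Yes.

Two matrices over a field are similar if and only if they have the same invariant factors.

Both A and B have characteristic polynomial (x - 1)^3(x + 5) and minimal polynomial (x - 1)^2(x + 5). Computing further, both have invariant factors x - 1, (x - 1)^2(x + 5). Hence A and B are similar.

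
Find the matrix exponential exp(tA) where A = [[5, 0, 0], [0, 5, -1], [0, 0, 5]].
e^{tA} = [[e^{5*t}, 0, 0], [0, e^{5*t}, -t*e^{5*t}], [0, 0, e^{5*t}]]

A has Jordan form J = [[5, 1, 0], [0, 5, 0], [0, 0, 5]] with A = PJP^{-1}, so e^{tA} = P e^{tJ} P^{-1}.

For a Jordan block J_k(λ), e^{tJ_k(λ)} = e^{λt} · (I + tN + t^2 N^2/2! + ... + t^{k-1} N^{k-1}/(k-1)!) where N is the nilpotent superdiagonal part.

Assembling the blocks and conjugating back gives the entries of e^{tA} as shown above.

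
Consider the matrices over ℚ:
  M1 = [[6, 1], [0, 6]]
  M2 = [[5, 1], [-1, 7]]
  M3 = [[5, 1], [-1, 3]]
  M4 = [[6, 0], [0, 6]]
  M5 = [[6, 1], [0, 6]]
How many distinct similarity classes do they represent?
Characteristic polynomials: χ_{M1} = (x - 6)^2, χ_{M2} = (x - 6)^2, χ_{M3} = (x - 4)^2, χ_{M4} = (x - 6)^2, χ_{M5} = (x - 6)^2.

{M1, M2, M5}: invariant factors (x - 6)^2.

{M3}: invariant factors (x - 4)^2.

{M4}: invariant factors x - 6, x - 6.

Matrices are similar if and only if their invariant-factor lists agree; the partition into similarity classes is {M1, M2, M5}, {M3}, {M4}.

3 classes: {M1, M2, M5}, {M3}, {M4}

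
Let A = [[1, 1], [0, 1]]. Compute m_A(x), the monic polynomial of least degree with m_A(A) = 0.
m_A(x) = (x - 1)^2

The characteristic polynomial factors as (x - 1)^2. The minimal polynomial is ∏(x - λ)^{k_λ} where k_λ is the size of the largest Jordan block at λ.

For λ = 1: rank(A - I) = 1, and the largest Jordan block has size 2 (the smallest k with rank((A - I)^k) = rank((A - I)^(k+1))).

So m_A(x) = (x - 1)^2.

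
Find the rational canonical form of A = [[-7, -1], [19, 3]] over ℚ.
R = [[0, 2], [1, -4]]

The invariant factors of A (the non-unit diagonal entries of the Smith normal form of xI - A over ℚ[x]) are x^2 + 4x - 2, each dividing the next. The characteristic polynomial is their product, x^2 + 4x - 2.

The rational canonical form is the block-diagonal matrix of companion matrices C(f_i):
R = [[0, 2], [1, -4]].

Note the characteristic polynomial does not split into linear factors over ℚ, so A has no Jordan form over ℚ; the rational canonical form exists over any field.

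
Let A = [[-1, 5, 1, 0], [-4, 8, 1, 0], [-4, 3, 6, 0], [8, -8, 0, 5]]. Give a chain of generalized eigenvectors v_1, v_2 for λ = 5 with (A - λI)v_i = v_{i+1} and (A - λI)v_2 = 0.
We seek v_1 ∈ ker((A - 5I)^2) \ ker(A - 5I), then set v_{i+1} = (A - 5I) v_i.

One such chain is v_1 = [[0, 0, 1, 0]]^T, v_2 = [[1, 1, 1, 0]]^T. Check: (A - 5I) v_2 = [[0, 0, 0, 0]]^T = 0.

v_1 = [[0, 0, 1, 0]]^T, v_2 = [[1, 1, 1, 0]]^T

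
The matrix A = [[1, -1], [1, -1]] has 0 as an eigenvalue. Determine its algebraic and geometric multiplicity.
algebraic multiplicity 2, geometric multiplicity 1

The characteristic polynomial is x^2, so the factor x appears with exponent 2: the algebraic multiplicity is 2.

rank(A) = 1, so the eigenspace has dimension 2 - 1 = 1: the geometric multiplicity is 1.

Since 1 < 2, A is not diagonalizable.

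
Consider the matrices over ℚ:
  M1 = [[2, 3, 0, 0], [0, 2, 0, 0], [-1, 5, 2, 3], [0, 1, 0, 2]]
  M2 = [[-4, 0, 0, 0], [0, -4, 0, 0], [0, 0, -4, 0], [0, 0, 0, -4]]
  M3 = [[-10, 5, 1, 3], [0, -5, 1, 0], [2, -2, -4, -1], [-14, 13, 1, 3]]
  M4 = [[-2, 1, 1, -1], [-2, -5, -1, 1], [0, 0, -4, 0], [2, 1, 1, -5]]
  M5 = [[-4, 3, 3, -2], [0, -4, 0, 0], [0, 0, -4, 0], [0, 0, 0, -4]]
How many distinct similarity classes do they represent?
Characteristic polynomials: χ_{M1} = (x - 2)^4, χ_{M2} = (x + 4)^4, χ_{M3} = (x + 4)^4, χ_{M4} = (x + 4)^4, χ_{M5} = (x + 4)^4.

{M1}: invariant factors (x - 2)^2, (x - 2)^2.

{M2}: invariant factors x + 4, x + 4, x + 4, x + 4.

{M3}: invariant factors x + 4, (x + 4)^3.

{M4, M5}: invariant factors x + 4, x + 4, (x + 4)^2.

Matrices are similar if and only if their invariant-factor lists agree; the partition into similarity classes is {M1}, {M2}, {M3}, {M4, M5}.

4 classes: {M1}, {M2}, {M3}, {M4, M5}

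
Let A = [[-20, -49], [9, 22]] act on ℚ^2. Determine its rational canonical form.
The invariant factors of A (the non-unit diagonal entries of the Smith normal form of xI - A over ℚ[x]) are (x - 1)^2, each dividing the next. The characteristic polynomial is their product, (x - 1)^2.

The rational canonical form is the block-diagonal matrix of companion matrices C(f_i):
R = [[0, -1], [1, 2]].

R = [[0, -1], [1, 2]]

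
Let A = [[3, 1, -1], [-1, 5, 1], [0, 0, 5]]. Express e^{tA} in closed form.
e^{tA} = [[(1 - t)*e^{4*t}, t*e^{4*t}, (-2*t + e^{t} - 1)*e^{4*t}], [-t*e^{4*t}, (t + 1)*e^{4*t}, (-2*t + 3*e^{t} - 3)*e^{4*t}], [0, 0, e^{5*t}]]

A has Jordan form J = [[4, 1, 0], [0, 4, 0], [0, 0, 5]] with A = PJP^{-1}, so e^{tA} = P e^{tJ} P^{-1}.

For a Jordan block J_k(λ), e^{tJ_k(λ)} = e^{λt} · (I + tN + t^2 N^2/2! + ... + t^{k-1} N^{k-1}/(k-1)!) where N is the nilpotent superdiagonal part.

Assembling the blocks and conjugating back gives the entries of e^{tA} as shown above.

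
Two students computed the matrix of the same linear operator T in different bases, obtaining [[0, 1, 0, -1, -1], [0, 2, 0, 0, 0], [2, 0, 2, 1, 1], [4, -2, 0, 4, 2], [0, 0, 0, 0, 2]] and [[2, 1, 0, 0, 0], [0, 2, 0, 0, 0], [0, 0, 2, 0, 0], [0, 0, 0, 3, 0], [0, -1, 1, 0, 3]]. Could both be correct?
trace(A) = 10 but trace(B) = 12. The trace is a similarity invariant, so A and B are not similar.

No.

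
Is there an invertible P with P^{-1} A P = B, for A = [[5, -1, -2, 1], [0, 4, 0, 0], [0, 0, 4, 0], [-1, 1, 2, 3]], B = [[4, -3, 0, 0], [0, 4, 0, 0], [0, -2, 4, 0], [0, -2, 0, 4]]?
Two matrices over a field are similar if and only if they have the same invariant factors.

Both A and B have characteristic polynomial (x - 4)^4 and minimal polynomial (x - 4)^2. Computing further, both have invariant factors x - 4, x - 4, (x - 4)^2. Hence A and B are similar.

Yes.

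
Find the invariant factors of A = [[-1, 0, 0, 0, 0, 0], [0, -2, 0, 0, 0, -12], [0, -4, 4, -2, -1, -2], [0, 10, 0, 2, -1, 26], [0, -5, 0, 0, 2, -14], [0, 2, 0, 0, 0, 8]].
The Jordan structure of A has elementary divisors (x + 1), (x - 2)^3, (x - 4), (x - 4). Arranging the block sizes at each eigenvalue in decreasing order and taking row products gives the invariant factors.

Invariant factors (smallest first, each dividing the next): x - 4, (x - 4)(x - 2)^3(x + 1).

Check: the last factor (x - 4)(x - 2)^3(x + 1) is the minimal polynomial, and the product (x - 4)^2(x - 2)^3(x + 1) is the characteristic polynomial.

x - 4, (x - 4)(x - 2)^3(x + 1)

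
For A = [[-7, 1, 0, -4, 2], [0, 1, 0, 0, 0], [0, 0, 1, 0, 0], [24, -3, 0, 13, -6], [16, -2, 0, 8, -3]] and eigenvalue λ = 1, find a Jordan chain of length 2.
We seek v_1 ∈ ker((A - I)^2) \ ker(A - I), then set v_{i+1} = (A - I) v_i.

One such chain is v_1 = [[0, 1, 0, 0, 0]]^T, v_2 = [[1, 0, 0, -3, -2]]^T. Check: (A - I) v_2 = [[0, 0, 0, 0, 0]]^T = 0.

v_1 = [[0, 1, 0, 0, 0]]^T, v_2 = [[1, 0, 0, -3, -2]]^T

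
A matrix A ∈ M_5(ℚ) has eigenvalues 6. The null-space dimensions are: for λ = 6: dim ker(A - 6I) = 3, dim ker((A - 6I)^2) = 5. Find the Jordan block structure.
Jordan blocks: (6, 2), (6, 2), (6, 1)

λ = 6: successive nullity increments [3, 2] count blocks of size ≥ k; block sizes are [2, 2, 1].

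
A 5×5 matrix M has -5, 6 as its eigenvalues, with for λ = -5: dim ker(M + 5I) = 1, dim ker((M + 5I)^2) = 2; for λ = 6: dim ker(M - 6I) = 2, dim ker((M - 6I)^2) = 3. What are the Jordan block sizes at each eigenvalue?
λ = -5: successive nullity increments [1, 1] count blocks of size ≥ k; block sizes are [2].
λ = 6: successive nullity increments [2, 1] count blocks of size ≥ k; block sizes are [2, 1].

Jordan blocks: (-5, 2), (6, 2), (6, 1)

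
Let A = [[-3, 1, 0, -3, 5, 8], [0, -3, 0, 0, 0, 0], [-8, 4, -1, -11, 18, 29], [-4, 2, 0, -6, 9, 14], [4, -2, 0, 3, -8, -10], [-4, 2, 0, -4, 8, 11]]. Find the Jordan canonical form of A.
The characteristic polynomial is det(xI - A) = (x + 1)^4(x + 3)^2, so the eigenvalues are -3 (algebraic multiplicity 2), -1 (algebraic multiplicity 4).

For λ = -3: rank(A + 3I) = 5, rank((A + 3I)^2) = 4. The eigenspace has dimension 6 - 5 = 1, so there is 1 Jordan block; the rank sequence gives block sizes [2].

For λ = -1: rank(A + I) = 4, rank((A + I)^2) = 3, rank((A + I)^3) = 2. The eigenspace has dimension 6 - 4 = 2, so there are 2 Jordan blocks; the rank sequence gives block sizes [3, 1].

Assembling the blocks gives the Jordan form J above.

J = [[-3, 1, 0, 0, 0, 0], [0, -3, 0, 0, 0, 0], [0, 0, -1, 1, 0, 0], [0, 0, 0, -1, 1, 0], [0, 0, 0, 0, -1, 0], [0, 0, 0, 0, 0, -1]]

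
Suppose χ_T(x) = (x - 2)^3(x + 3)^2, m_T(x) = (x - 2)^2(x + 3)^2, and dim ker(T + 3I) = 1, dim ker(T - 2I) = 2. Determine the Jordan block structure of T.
Jordan blocks: (-3, 2), (2, 2), (2, 1)

λ = -3: algebraic multiplicity 2 (exponent in χ_T), largest block size 2 (exponent in m_T), 1 block (geometric multiplicity). This forces block sizes [2].
λ = 2: algebraic multiplicity 3 (exponent in χ_T), largest block size 2 (exponent in m_T), 2 blocks (geometric multiplicity). These force block sizes [2, 1].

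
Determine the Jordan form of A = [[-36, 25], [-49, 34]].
J = [[-1, 1], [0, -1]]

The characteristic polynomial is det(xI - A) = (x + 1)^2, so the eigenvalues are -1 (algebraic multiplicity 2).

For λ = -1: rank(A + I) = 1, rank((A + I)^2) = 0. The eigenspace has dimension 2 - 1 = 1, so there is 1 Jordan block; the rank sequence gives block sizes [2].

Assembling the blocks gives the Jordan form J above.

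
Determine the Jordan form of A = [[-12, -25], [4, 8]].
The characteristic polynomial is det(xI - A) = (x + 2)^2, so the eigenvalues are -2 (algebraic multiplicity 2).

For λ = -2: rank(A + 2I) = 1, rank((A + 2I)^2) = 0. The eigenspace has dimension 2 - 1 = 1, so there is 1 Jordan block; the rank sequence gives block sizes [2].

Assembling the blocks gives the Jordan form J above.

J = [[-2, 1], [0, -2]]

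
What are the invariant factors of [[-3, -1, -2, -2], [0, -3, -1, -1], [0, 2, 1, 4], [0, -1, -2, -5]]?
x + 3, (x + 2)^2(x + 3)

The Jordan structure of A has elementary divisors (x + 3), (x + 3), (x + 2)^2. Arranging the block sizes at each eigenvalue in decreasing order and taking row products gives the invariant factors.

Invariant factors (smallest first, each dividing the next): x + 3, (x + 2)^2(x + 3).

Check: the last factor (x + 2)^2(x + 3) is the minimal polynomial, and the product (x + 2)^2(x + 3)^2 is the characteristic polynomial.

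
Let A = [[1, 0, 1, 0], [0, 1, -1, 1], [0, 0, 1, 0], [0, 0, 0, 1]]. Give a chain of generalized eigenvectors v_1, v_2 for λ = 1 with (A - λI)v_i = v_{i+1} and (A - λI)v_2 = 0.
v_1 = [[0, 5, 1, 2]]^T, v_2 = [[1, 1, 0, 0]]^T

We seek v_1 ∈ ker((A - I)^2) \ ker(A - I), then set v_{i+1} = (A - I) v_i.

One such chain is v_1 = [[0, 5, 1, 2]]^T, v_2 = [[1, 1, 0, 0]]^T. Check: (A - I) v_2 = [[0, 0, 0, 0]]^T = 0.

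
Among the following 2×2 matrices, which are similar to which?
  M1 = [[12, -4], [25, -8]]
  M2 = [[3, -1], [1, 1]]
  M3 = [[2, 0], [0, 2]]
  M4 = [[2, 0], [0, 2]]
2 classes: {M1, M2}, {M3, M4}

Characteristic polynomials: χ_{M1} = (x - 2)^2, χ_{M2} = (x - 2)^2, χ_{M3} = (x - 2)^2, χ_{M4} = (x - 2)^2.

{M1, M2}: invariant factors (x - 2)^2.

{M3, M4}: invariant factors x - 2, x - 2.

Matrices are similar if and only if their invariant-factor lists agree; the partition into similarity classes is {M1, M2}, {M3, M4}.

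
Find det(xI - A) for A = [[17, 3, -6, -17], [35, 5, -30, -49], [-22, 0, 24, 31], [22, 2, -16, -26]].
χ_A(x) = (x - 6)^2(x - 4)^2

xI - A = [[x - 17, -3, 6, 17], [-35, x - 5, 30, 49], [22, 0, x - 24, -31], [-22, -2, 16, x + 26]].

Expanding det(xI - A) along the first row:
det(xI - A) = + (x - 17)·det([[x - 5, 30, 49], [0, x - 24, -31], [-2, 16, x + 26]]) - (-3)·det([[-35, 30, 49], [22, x - 24, -31], [-22, 16, x + 26]]) + (6)·det([[-35, x - 5, 49], [22, 0, -31], [-22, -2, x + 26]]) - (17)·det([[-35, x - 5, 30], [22, 0, x - 24], [-22, -2, 16]]).

Evaluating gives χ_A(x) = x^4 - 20x^3 + 148x^2 - 480x + 576 = (x - 6)^2(x - 4)^2.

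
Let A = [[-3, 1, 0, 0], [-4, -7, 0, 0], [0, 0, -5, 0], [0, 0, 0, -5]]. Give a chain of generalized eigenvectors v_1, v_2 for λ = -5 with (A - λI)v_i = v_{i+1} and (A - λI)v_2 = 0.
v_1 = [[0, 1, 0, 1]]^T, v_2 = [[1, -2, 0, 0]]^T

We seek v_1 ∈ ker((A + 5I)^2) \ ker(A + 5I), then set v_{i+1} = (A + 5I) v_i.

One such chain is v_1 = [[0, 1, 0, 1]]^T, v_2 = [[1, -2, 0, 0]]^T. Check: (A + 5I) v_2 = [[0, 0, 0, 0]]^T = 0.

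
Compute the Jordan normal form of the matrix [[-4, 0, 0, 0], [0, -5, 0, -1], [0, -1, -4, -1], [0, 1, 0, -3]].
J = [[-4, 1, 0, 0], [0, -4, 0, 0], [0, 0, -4, 0], [0, 0, 0, -4]]

The characteristic polynomial is det(xI - A) = (x + 4)^4, so the eigenvalues are -4 (algebraic multiplicity 4).

For λ = -4: rank(A + 4I) = 1, rank((A + 4I)^2) = 0. The eigenspace has dimension 4 - 1 = 3, so there are 3 Jordan blocks; the rank sequence gives block sizes [2, 1, 1].

Assembling the blocks gives the Jordan form J above.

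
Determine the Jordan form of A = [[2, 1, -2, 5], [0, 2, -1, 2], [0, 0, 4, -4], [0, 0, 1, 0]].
J = [[2, 1, 0, 0], [0, 2, 0, 0], [0, 0, 2, 1], [0, 0, 0, 2]]

The characteristic polynomial is det(xI - A) = (x - 2)^4, so the eigenvalues are 2 (algebraic multiplicity 4).

For λ = 2: rank(A - 2I) = 2, rank((A - 2I)^2) = 0. The eigenspace has dimension 4 - 2 = 2, so there are 2 Jordan blocks; the rank sequence gives block sizes [2, 2].

Assembling the blocks gives the Jordan form J above.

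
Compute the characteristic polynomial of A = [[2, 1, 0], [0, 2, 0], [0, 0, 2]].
χ_A(x) = (x - 2)^3

xI - A = [[x - 2, -1, 0], [0, x - 2, 0], [0, 0, x - 2]].

Expanding det(xI - A) along the first row:
det(xI - A) = + (x - 2)·det([[x - 2, 0], [0, x - 2]]) - (-1)·det([[0, 0], [0, x - 2]]) + (0)·det([[0, x - 2], [0, 0]]).

Evaluating gives χ_A(x) = x^3 - 6x^2 + 12x - 8 = (x - 2)^3.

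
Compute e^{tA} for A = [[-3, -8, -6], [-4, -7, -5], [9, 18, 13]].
e^{tA} = [[(-3*t^2 - 4*t + 1)*e^{t}, 2*t*(-3*t - 4)*e^{t}, 2*t*(-2*t - 3)*e^{t}], [t*(3*t - 8)*e^{t}/2, (3*t^2 - 8*t + 1)*e^{t}, t*(2*t - 5)*e^{t}], [9*t*e^{t}, 18*t*e^{t}, (12*t + 1)*e^{t}]]

A has Jordan form J = [[1, 1, 0], [0, 1, 1], [0, 0, 1]] with A = PJP^{-1}, so e^{tA} = P e^{tJ} P^{-1}.

For a Jordan block J_k(λ), e^{tJ_k(λ)} = e^{λt} · (I + tN + t^2 N^2/2! + ... + t^{k-1} N^{k-1}/(k-1)!) where N is the nilpotent superdiagonal part.

Assembling the blocks and conjugating back gives the entries of e^{tA} as shown above.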